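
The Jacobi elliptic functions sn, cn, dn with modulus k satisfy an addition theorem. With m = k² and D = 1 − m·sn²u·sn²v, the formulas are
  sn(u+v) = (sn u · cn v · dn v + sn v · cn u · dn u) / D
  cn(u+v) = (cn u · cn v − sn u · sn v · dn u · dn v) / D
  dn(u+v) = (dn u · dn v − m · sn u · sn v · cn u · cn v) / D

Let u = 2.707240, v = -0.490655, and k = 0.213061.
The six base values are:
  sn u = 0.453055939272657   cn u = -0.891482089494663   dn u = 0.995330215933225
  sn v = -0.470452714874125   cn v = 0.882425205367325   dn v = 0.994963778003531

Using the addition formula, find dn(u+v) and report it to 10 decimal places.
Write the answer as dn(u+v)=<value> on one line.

m = k² = 0.045394989721
D = 1 − m·sn²u·sn²v = 0.9979377394383573
dn(u+v) = (dn u·dn v − m·sn u·sn v·cn u·cn v)/D = 0.982706082030073/0.9979377394383573 = 0.9847368660324875

dn(u+v)=0.9847368660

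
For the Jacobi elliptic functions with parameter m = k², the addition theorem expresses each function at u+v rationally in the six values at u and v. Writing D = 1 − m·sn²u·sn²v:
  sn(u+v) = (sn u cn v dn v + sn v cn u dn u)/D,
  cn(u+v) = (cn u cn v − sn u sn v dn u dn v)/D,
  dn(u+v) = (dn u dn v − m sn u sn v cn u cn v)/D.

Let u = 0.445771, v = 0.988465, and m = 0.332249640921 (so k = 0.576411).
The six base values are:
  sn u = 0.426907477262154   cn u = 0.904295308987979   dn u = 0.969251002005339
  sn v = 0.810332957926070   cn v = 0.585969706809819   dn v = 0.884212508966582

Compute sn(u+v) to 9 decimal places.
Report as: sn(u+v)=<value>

sn(u+v)=0.970006670

m = k² = 0.332249640921
D = 1 − m·sn²u·sn²v = 0.9602388397225714
sn(u+v) = (sn u·cn v·dn v + sn v·cn u·dn u)/D = 0.9314380797416381/0.9602388397225714 = 0.9700066704349782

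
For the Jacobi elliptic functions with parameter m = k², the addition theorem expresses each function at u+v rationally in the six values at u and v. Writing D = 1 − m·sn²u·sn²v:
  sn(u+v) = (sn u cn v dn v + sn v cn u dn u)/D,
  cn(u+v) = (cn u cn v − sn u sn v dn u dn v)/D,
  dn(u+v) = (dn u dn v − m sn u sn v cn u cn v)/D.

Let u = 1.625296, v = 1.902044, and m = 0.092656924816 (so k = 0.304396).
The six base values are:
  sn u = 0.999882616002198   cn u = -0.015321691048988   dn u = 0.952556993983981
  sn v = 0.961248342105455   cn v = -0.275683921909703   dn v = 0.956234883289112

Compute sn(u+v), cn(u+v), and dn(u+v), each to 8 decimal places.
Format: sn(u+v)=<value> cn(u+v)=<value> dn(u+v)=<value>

sn(u+v)=-0.30360374 cn(u+v)=-0.95279839 dn(u+v)=0.99572051

m = k² = 0.092656924816
D = 1 − m·sn²u·sn²v = 0.9144052504655097
sn(u+v) = (sn u·cn v·dn v + sn v·cn u·dn u)/D = -0.2776168501818426/0.9144052504655097 = -0.3036037359152434
cn(u+v) = (cn u·cn v − sn u·sn v·dn u·dn v)/D = -0.8712438502359738/0.9144052504655097 = -0.9527983897647535
dn(u+v) = (dn u·dn v − m·sn u·sn v·cn u·cn v)/D = 0.9104920590120871/0.9144052504655097 = 0.9957205063603578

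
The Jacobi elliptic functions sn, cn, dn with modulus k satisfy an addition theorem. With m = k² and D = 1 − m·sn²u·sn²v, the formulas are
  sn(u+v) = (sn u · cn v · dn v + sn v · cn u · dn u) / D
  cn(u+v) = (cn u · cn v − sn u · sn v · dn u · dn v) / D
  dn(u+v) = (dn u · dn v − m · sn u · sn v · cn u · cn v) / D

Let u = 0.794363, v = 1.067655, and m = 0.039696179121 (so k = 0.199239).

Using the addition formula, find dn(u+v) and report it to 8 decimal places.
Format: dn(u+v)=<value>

dn(u+v)=0.98138972

sn u = 0.7113680366248034, cn u = 0.7028196898697221, dn u = 0.9899050295551299
sn v = 0.8729679396905919, cn v = 0.4877775889402497, dn v = 0.9847581493680698
m = k² = 0.039696179121
D = 1 − m·sn²u·sn²v = 0.9846914523613582
dn(u+v) = (dn u·dn v − m·sn u·sn v·cn u·cn v)/D = 0.9663660642338119/0.9846914523613582 = 0.9813897154447713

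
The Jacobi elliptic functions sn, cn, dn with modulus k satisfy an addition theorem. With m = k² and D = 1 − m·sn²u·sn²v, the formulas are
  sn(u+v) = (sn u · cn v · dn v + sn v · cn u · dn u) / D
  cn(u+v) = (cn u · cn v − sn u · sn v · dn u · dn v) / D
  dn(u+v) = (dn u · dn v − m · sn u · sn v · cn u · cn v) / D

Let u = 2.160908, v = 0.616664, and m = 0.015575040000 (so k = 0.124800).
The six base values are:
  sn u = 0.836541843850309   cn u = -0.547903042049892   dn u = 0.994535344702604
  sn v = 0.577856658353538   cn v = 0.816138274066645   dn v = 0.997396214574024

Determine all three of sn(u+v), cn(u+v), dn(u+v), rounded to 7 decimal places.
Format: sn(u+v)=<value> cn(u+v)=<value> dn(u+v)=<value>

sn(u+v)=0.3674141 cn(u+v)=-0.9300575 dn(u+v)=0.9989482

m = k² = 0.01557504
D = 1 − m·sn²u·sn²v = 0.9963604746151953
sn(u+v) = (sn u·cn v·dn v + sn v·cn u·dn u)/D = 0.3660768646318513/0.9963604746151953 = 0.367414077493624
cn(u+v) = (cn u·cn v − sn u·sn v·dn u·dn v)/D = -0.9266725012412586/0.9963604746151953 = -0.9300574690090442
dn(u+v) = (dn u·dn v − m·sn u·sn v·cn u·cn v)/D = 0.9953124880643895/0.9963604746151953 = 0.9989481853430501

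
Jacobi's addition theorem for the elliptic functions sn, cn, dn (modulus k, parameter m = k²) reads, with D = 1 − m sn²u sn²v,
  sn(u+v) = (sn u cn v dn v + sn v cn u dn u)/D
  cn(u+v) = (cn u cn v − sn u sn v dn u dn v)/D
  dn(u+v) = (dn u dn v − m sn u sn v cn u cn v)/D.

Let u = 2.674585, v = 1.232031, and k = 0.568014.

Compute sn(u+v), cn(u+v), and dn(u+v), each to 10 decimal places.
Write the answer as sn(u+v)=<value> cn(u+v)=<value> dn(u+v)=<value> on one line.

sn(u+v)=-0.4323700189 cn(u+v)=-0.9016962719 dn(u+v)=0.9693732303

sn u = 0.6872376552369302, cn u = -0.7264326570470564, dn u = 0.9206620414405182
sn v = 0.9159622719479868, cn v = 0.4012643970848675, dn v = 0.853996107861876
m = k² = 0.322639904196
D = 1 − m·sn²u·sn²v = 0.8721539995175378
sn(u+v) = (sn u·cn v·dn v + sn v·cn u·dn u)/D = -0.3770932412138536/0.8721539995175378 = -0.4323700188526979
cn(u+v) = (cn u·cn v − sn u·sn v·dn u·dn v)/D = -0.7864180099064795/0.8721539995175378 = -0.9016962719216032
dn(u+v) = (dn u·dn v − m·sn u·sn v·cn u·cn v)/D = 0.845442739805827/0.8721539995175378 = 0.969373230270701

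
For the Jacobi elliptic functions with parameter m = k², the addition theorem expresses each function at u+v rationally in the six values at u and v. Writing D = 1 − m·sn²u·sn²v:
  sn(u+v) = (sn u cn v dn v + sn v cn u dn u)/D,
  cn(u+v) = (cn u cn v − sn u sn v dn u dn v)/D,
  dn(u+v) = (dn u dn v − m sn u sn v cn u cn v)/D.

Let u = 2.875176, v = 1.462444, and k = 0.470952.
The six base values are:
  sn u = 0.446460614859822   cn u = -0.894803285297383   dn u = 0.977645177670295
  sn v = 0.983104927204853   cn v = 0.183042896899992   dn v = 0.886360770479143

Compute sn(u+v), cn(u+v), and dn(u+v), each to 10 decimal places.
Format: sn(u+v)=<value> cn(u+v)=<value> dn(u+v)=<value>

m = k² = 0.221795786304
D = 1 − m·sn²u·sn²v = 0.9572713331719926
sn(u+v) = (sn u·cn v·dn v + sn v·cn u·dn u)/D = -0.7875856228488023/0.9572713331719926 = -0.8227402153985709
cn(u+v) = (cn u·cn v − sn u·sn v·dn u·dn v)/D = -0.5441298484688634/0.9572713331719926 = -0.5684175735899737
dn(u+v) = (dn u·dn v − m·sn u·sn v·cn u·cn v)/D = 0.8824910481682545/0.9572713331719926 = 0.9218818297253843

sn(u+v)=-0.8227402154 cn(u+v)=-0.5684175736 dn(u+v)=0.9218818297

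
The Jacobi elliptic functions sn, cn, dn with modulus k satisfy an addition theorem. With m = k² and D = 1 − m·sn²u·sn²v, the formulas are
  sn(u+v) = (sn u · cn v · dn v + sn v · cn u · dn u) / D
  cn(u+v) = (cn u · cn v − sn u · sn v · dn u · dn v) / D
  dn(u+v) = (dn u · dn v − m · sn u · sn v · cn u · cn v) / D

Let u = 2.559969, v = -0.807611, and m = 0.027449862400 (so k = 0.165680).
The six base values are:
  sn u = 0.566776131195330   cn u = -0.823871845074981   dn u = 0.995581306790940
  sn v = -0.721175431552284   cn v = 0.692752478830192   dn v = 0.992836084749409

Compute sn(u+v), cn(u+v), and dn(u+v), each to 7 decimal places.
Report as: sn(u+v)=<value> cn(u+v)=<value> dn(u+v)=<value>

sn(u+v)=0.9858748 cn(u+v)=-0.1674837 dn(u+v)=0.9865699

m = k² = 0.0274498624
D = 1 − m·sn²u·sn²v = 0.9954138830783097
sn(u+v) = (sn u·cn v·dn v + sn v·cn u·dn u)/D = 0.9813535016246218/0.9954138830783097 = 0.9858748389059973
cn(u+v) = (cn u·cn v − sn u·sn v·dn u·dn v)/D = -0.1667156365615784/0.9954138830783097 = -0.1674837365599237
dn(u+v) = (dn u·dn v − m·sn u·sn v·cn u·cn v)/D = 0.982045355245608/0.9954138830783097 = 0.9865698800670133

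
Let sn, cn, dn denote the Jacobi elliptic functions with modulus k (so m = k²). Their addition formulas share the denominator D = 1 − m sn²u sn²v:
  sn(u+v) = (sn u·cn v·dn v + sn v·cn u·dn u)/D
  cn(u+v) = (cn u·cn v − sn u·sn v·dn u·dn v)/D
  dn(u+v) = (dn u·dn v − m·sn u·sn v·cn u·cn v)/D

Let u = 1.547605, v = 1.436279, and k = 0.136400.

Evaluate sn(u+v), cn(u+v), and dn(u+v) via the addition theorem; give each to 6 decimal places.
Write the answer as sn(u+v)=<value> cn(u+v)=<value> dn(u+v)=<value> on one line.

sn(u+v)=0.171606 cn(u+v)=-0.985166 dn(u+v)=0.999726

sn u = 0.9995413151219417, cn u = 0.03028463908154146, dn u = 0.9906624570020237
sn v = 0.9901344105236097, cn v = 0.1401208374834516, dn v = 0.9908381941452887
m = k² = 0.01860496
D = 1 − m·sn²u·sn²v = 0.9817770556640116
sn(u+v) = (sn u·cn v·dn v + sn v·cn u·dn u)/D = 0.1684792640835862/0.9817770556640116 = 0.17160643866304
cn(u+v) = (cn u·cn v − sn u·sn v·dn u·dn v)/D = -0.9672129675527252/0.9817770556640116 = -0.9851655851730654
dn(u+v) = (dn u·dn v − m·sn u·sn v·cn u·cn v)/D = 0.98150806433583/0.9817770556640116 = 0.9997260158743477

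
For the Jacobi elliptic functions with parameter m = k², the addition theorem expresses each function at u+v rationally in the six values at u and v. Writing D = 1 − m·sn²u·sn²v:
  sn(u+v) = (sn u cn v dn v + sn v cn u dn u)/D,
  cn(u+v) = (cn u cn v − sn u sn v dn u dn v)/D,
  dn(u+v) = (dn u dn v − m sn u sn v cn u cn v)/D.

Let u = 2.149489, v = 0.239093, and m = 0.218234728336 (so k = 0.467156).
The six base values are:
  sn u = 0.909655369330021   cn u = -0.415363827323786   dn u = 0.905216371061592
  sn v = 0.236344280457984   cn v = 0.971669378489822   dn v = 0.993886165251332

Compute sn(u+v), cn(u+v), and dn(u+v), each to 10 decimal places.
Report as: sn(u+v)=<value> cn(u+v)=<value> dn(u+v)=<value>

sn(u+v)=0.7976624097 cn(u+v)=-0.6031042033 dn(u+v)=0.9279788849

m = k² = 0.218234728336
D = 1 − m·sn²u·sn²v = 0.989912865060228
sn(u+v) = (sn u·cn v·dn v + sn v·cn u·dn u)/D = 0.7896162813758626/0.989912865060228 = 0.7976624097392865
cn(u+v) = (cn u·cn v − sn u·sn v·dn u·dn v)/D = -0.5970206098602491/0.989912865060228 = -0.6031042033421046
dn(u+v) = (dn u·dn v − m·sn u·sn v·cn u·cn v)/D = 0.9186182366343996/0.989912865060228 = 0.9279788848673154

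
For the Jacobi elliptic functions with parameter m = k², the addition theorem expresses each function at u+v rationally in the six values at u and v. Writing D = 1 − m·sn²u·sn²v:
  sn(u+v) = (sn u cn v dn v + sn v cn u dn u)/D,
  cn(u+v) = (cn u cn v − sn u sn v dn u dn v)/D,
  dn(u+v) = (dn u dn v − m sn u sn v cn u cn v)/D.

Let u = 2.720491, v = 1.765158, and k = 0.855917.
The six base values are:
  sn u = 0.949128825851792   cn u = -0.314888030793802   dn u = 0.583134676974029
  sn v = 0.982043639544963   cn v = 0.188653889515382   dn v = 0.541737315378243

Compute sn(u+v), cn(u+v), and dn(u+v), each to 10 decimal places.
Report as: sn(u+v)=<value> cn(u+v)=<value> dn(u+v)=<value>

m = k² = 0.732593910889
D = 1 − m·sn²u·sn²v = 0.3635340039230602
sn(u+v) = (sn u·cn v·dn v + sn v·cn u·dn u)/D = -0.08332317064421147/0.3635340039230602 = -0.2292032375102009
cn(u+v) = (cn u·cn v − sn u·sn v·dn u·dn v)/D = -0.3538562154917265/0.3635340039230602 = -0.973378588173606
dn(u+v) = (dn u·dn v − m·sn u·sn v·cn u·cn v)/D = 0.3564698515613772/0.3635340039230602 = 0.9805681111382964

sn(u+v)=-0.2292032375 cn(u+v)=-0.9733785882 dn(u+v)=0.9805681111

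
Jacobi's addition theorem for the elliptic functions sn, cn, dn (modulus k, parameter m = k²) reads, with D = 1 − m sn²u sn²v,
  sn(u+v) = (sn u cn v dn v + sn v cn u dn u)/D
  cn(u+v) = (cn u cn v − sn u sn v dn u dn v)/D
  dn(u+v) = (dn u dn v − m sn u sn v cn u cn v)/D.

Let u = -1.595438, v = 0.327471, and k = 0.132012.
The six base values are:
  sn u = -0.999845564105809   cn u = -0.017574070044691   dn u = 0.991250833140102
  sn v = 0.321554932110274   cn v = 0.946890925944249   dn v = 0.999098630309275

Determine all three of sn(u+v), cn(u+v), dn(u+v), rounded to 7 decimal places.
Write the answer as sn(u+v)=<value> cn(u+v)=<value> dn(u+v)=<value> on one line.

sn(u+v)=-0.9532100 cn(u+v)=0.3023090 dn(u+v)=0.9920512

m = k² = 0.017427168144
D = 1 − m·sn²u·sn²v = 0.9981986296072809
sn(u+v) = (sn u·cn v·dn v + sn v·cn u·dn u)/D = -0.9514929121325231/0.9981986296072809 = -0.9532099963980785
cn(u+v) = (cn u·cn v − sn u·sn v·dn u·dn v)/D = 0.3017643821119786/0.9981986296072809 = 0.3023089525084813
dn(u+v) = (dn u·dn v − m·sn u·sn v·cn u·cn v)/D = 0.9902641129113053/0.9981986296072809 = 0.992051164507111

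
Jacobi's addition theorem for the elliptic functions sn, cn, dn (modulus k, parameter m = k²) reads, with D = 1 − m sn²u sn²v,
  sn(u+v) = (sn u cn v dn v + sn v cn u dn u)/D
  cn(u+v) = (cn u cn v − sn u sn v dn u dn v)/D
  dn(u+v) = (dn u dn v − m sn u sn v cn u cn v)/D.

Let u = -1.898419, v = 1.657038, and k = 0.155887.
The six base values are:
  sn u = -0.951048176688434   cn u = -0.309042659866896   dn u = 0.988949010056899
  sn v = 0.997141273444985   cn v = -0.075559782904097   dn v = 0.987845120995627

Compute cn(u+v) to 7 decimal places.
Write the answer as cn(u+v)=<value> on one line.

m = k² = 0.024300756769
D = 1 − m·sn²u·sn²v = 0.9781456336593925
cn(u+v) = (cn u·cn v − sn u·sn v·dn u·dn v)/D = 0.9498011616259236/0.9781456336593925 = 0.9710222373253072

cn(u+v)=0.9710222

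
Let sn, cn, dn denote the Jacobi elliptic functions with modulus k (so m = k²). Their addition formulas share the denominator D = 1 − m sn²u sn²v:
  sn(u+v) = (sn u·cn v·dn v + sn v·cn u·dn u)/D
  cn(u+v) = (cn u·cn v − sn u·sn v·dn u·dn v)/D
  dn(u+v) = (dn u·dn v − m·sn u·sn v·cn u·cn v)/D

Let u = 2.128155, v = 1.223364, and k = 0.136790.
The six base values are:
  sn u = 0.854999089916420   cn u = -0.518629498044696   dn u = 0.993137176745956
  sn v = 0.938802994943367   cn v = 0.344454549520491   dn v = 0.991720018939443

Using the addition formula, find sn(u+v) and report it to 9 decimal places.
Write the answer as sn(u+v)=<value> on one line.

m = k² = 0.0187115041
D = 1 − m·sn²u·sn²v = 0.9879443970301132
sn(u+v) = (sn u·cn v·dn v + sn v·cn u·dn u)/D = -0.1914796766678191/0.9879443970301132 = -0.1938162484077358

sn(u+v)=-0.193816248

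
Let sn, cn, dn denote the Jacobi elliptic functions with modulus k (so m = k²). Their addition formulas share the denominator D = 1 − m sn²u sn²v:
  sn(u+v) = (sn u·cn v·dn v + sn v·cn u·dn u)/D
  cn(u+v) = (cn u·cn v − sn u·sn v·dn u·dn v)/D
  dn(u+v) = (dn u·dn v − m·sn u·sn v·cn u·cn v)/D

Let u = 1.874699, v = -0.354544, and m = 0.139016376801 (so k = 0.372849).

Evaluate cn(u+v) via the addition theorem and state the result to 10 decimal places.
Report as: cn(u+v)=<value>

cn(u+v)=0.1018855774

sn u = 0.974288334133741, cn u = -0.2253047757392191, dn u = 0.9316868605685551
sn v = -0.3462190189665618, cn v = 0.9381537139007826, dn v = 0.9916332181244889
m = k² = 0.139016376801
D = 1 − m·sn²u·sn²v = 0.984182318988893
cn(u+v) = (cn u·cn v − sn u·sn v·dn u·dn v)/D = 0.1002739838773217/0.984182318988893 = 0.1018855774409145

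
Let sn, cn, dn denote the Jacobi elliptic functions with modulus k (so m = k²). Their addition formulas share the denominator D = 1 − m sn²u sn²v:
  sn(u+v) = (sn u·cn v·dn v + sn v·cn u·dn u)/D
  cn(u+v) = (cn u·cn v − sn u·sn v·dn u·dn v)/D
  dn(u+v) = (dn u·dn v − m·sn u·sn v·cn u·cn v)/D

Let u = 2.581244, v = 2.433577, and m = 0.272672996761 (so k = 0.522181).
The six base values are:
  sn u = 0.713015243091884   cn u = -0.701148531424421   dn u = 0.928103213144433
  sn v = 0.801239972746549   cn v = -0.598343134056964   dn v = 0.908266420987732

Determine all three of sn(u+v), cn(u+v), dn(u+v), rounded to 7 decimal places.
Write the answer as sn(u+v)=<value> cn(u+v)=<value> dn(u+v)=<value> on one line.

m = k² = 0.272672996761
D = 1 − m·sn²u·sn²v = 0.9110051295639266
sn(u+v) = (sn u·cn v·dn v + sn v·cn u·dn u)/D = -0.9088891440229276/0.9110051295639266 = -0.9976773066667452
cn(u+v) = (cn u·cn v − sn u·sn v·dn u·dn v)/D = -0.06205537824441013/0.9110051295639266 = -0.06811748499606621
dn(u+v) = (dn u·dn v − m·sn u·sn v·cn u·cn v)/D = 0.7776122296971962/0.9110051295639266 = 0.8535761264806687

sn(u+v)=-0.9976773 cn(u+v)=-0.0681175 dn(u+v)=0.8535761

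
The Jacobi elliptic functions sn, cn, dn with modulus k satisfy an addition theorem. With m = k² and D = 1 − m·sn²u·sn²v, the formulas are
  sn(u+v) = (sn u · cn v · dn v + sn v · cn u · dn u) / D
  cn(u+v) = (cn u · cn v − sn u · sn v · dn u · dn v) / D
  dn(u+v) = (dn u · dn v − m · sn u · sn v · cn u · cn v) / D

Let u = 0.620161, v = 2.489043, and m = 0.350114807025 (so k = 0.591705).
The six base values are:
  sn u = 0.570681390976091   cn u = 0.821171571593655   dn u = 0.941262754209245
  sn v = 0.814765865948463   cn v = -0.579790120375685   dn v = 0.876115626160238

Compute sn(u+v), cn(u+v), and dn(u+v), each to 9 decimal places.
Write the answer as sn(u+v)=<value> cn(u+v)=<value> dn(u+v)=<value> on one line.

m = k² = 0.350114807025
D = 1 − m·sn²u·sn²v = 0.9243056344795581
sn(u+v) = (sn u·cn v·dn v + sn v·cn u·dn u)/D = 0.3398785375846597/0.9243056344795581 = 0.3677122857484609
cn(u+v) = (cn u·cn v − sn u·sn v·dn u·dn v)/D = -0.8595484195901773/0.9243056344795581 = -0.9299396082056309
dn(u+v) = (dn u·dn v − m·sn u·sn v·cn u·cn v)/D = 0.9021621509521204/0.9243056344795581 = 0.9760431152841496

sn(u+v)=0.367712286 cn(u+v)=-0.929939608 dn(u+v)=0.976043115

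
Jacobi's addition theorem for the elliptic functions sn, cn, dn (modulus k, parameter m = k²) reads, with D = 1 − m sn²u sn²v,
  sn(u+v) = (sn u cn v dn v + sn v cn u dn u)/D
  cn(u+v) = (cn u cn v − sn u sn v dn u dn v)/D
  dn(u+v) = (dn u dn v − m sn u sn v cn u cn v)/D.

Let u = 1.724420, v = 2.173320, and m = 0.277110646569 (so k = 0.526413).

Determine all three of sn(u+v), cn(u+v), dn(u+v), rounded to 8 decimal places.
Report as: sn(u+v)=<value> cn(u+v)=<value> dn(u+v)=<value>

sn u = 0.9997973146385593, cn u = -0.02013280014120567, dn u = 0.8502950514909732
sn v = 0.9187770810362997, cn v = -0.394776741161909, dn v = 0.8752580651599856
m = k² = 0.277110646569
D = 1 − m·sn²u·sn²v = 0.7661714966827872
sn(u+v) = (sn u·cn v·dn v + sn v·cn u·dn u)/D = -0.3611898722332557/0.7661714966827872 = -0.4714217036225725
cn(u+v) = (cn u·cn v − sn u·sn v·dn u·dn v)/D = -0.6756927101318074/0.7661714966827872 = -0.8819079188631835
dn(u+v) = (dn u·dn v − m·sn u·sn v·cn u·cn v)/D = 0.7422044376663829/0.7661714966827872 = 0.9687184147150187

sn(u+v)=-0.47142170 cn(u+v)=-0.88190792 dn(u+v)=0.96871841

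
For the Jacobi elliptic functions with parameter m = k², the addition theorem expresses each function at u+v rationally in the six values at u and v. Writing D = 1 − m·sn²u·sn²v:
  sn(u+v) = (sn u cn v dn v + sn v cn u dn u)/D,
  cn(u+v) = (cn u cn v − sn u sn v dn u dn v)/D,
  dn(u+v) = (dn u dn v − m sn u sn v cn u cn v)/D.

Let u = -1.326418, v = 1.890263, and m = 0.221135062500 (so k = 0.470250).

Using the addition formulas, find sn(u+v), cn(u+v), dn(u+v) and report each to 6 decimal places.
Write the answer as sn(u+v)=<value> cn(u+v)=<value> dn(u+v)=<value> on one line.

sn u = -0.9538734219612626, cn u = 0.3002090852654382, dn u = 0.8937532346471413
sn v = 0.9811743947382177, cn v = -0.1931238129027392, dn v = 0.8871936481238697
m = k² = 0.2211350625
D = 1 − m·sn²u·sn²v = 0.8062991543186224
sn(u+v) = (sn u·cn v·dn v + sn v·cn u·dn u)/D = 0.4266966637225208/0.8062991543186224 = 0.5292039082976696
cn(u+v) = (cn u·cn v − sn u·sn v·dn u·dn v)/D = 0.6841405436187769/0.8062991543186224 = 0.8484946808569113
dn(u+v) = (dn u·dn v − m·sn u·sn v·cn u·cn v)/D = 0.78093293947298/0.8062991543186224 = 0.968539946110847

sn(u+v)=0.529204 cn(u+v)=0.848495 dn(u+v)=0.968540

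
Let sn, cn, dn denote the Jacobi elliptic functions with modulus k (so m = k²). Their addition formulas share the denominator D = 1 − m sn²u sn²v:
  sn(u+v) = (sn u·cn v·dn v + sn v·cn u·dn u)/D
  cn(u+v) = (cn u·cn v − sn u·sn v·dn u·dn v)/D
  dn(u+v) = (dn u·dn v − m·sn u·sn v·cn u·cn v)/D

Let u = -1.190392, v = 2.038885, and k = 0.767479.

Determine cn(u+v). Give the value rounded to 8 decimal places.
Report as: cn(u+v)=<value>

sn u = -0.8753508873358915, cn u = 0.4834881839717155, dn u = 0.7407204086482263
sn v = 0.9979002461084816, cn v = -0.06476958249542656, dn v = 0.6429984436288663
m = k² = 0.589024015441
D = 1 − m·sn²u·sn²v = 0.5505601114809389
cn(u+v) = (cn u·cn v − sn u·sn v·dn u·dn v)/D = 0.3847231880613976/0.5505601114809389 = 0.6987850736707742

cn(u+v)=0.69878507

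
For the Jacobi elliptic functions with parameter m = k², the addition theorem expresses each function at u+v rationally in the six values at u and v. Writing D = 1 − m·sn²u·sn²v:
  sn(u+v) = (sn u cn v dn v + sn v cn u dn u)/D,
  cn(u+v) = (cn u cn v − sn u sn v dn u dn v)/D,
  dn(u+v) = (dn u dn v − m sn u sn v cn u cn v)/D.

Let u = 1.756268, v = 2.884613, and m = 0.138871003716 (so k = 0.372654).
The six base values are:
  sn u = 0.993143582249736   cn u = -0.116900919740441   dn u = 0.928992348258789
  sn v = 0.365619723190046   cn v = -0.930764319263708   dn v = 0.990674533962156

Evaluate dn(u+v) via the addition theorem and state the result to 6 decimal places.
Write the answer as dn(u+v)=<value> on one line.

dn(u+v)=0.931906

m = k² = 0.138871003716
D = 1 − m·sn²u·sn²v = 0.9816897241765054
dn(u+v) = (dn u·dn v − m·sn u·sn v·cn u·cn v)/D = 0.9148423658319056/0.9816897241765054 = 0.9319058184084843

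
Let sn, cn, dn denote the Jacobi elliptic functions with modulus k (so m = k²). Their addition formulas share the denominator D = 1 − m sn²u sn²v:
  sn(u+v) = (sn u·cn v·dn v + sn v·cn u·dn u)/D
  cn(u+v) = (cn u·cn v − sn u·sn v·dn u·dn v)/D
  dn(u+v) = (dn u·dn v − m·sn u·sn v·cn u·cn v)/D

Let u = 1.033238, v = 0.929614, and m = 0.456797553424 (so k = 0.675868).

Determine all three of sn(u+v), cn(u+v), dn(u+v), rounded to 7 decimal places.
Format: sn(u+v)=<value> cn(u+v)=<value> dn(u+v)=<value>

sn(u+v)=0.9943757 cn(u+v)=-0.1059106 dn(u+v)=0.7404906

sn u = 0.8225435630964389, cn u = 0.5687021072658467, dn u = 0.8312285272736131
sn v = 0.7698235458202132, cn v = 0.6382567730159971, dn v = 0.8539841018789273
m = k² = 0.456797553424
D = 1 − m·sn²u·sn²v = 0.8168428125262833
sn(u+v) = (sn u·cn v·dn v + sn v·cn u·dn u)/D = 0.8122486057347978/0.8168428125262833 = 0.9943756537720191
cn(u+v) = (cn u·cn v − sn u·sn v·dn u·dn v)/D = -0.08651232777891161/0.8168428125262833 = -0.1059106188513202
dn(u+v) = (dn u·dn v − m·sn u·sn v·cn u·cn v)/D = 0.604864448114367/0.8168428125262833 = 0.7404906290889404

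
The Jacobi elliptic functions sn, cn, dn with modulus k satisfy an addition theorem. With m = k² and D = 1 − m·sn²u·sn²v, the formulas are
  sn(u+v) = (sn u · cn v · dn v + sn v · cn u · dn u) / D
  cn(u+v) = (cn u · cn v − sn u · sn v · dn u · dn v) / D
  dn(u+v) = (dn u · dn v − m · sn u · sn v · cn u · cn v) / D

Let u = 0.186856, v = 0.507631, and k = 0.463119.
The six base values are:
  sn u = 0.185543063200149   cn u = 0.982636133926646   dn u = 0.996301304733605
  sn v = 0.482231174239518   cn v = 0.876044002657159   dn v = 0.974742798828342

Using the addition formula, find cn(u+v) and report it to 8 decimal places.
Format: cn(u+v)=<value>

cn(u+v)=0.77527149

m = k² = 0.214479208161
D = 1 − m·sn²u·sn²v = 0.9982829410457858
cn(u+v) = (cn u·cn v − sn u·sn v·dn u·dn v)/D = 0.7739403027542883/0.9982829410457858 = 0.7752714896074658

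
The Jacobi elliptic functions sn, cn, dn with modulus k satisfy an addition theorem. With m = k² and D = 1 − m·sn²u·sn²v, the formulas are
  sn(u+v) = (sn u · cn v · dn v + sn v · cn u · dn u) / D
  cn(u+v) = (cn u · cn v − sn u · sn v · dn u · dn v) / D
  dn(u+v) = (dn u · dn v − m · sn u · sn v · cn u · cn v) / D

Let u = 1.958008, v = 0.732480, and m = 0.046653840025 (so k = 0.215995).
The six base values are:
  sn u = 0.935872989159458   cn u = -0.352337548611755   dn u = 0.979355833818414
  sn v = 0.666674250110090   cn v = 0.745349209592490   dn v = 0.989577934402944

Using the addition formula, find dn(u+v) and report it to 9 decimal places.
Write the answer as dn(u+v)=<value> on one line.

m = k² = 0.046653840025
D = 1 − m·sn²u·sn²v = 0.9818386309339773
dn(u+v) = (dn u·dn v − m·sn u·sn v·cn u·cn v)/D = 0.9767932053158251/0.9818386309339773 = 0.9948612476030275

dn(u+v)=0.994861248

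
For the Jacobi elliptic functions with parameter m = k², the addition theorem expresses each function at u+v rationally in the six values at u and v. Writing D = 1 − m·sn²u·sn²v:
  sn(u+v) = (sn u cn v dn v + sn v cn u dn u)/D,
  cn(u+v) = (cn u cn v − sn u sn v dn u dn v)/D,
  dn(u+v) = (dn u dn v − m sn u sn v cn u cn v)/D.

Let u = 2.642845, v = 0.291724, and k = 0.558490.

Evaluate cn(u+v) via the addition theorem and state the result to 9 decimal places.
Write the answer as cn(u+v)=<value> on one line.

cn(u+v)=-0.877174378

sn u = 0.7002789608389611, cn u = -0.7138692996664759, dn u = 0.9203487008254668
sn v = 0.2863898636726265, cn v = 0.9581131697172179, dn v = 0.9871257858461971
m = k² = 0.3119110801
D = 1 − m·sn²u·sn²v = 0.9874544921862234
cn(u+v) = (cn u·cn v − sn u·sn v·dn u·dn v)/D = -0.8661697796238674/0.9874544921862234 = -0.8771743776325005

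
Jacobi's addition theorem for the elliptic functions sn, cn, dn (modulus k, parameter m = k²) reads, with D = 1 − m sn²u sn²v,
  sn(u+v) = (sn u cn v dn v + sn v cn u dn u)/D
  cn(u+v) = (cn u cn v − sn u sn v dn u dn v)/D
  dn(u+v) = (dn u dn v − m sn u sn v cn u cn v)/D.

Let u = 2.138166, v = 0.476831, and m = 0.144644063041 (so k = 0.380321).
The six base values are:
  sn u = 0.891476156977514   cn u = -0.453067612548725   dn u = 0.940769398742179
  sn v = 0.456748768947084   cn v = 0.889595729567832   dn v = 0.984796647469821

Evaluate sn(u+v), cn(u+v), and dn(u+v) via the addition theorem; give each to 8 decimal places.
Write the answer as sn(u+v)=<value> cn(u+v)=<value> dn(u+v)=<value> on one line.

m = k² = 0.144644063041
D = 1 − m·sn²u·sn²v = 0.9760185826040805
sn(u+v) = (sn u·cn v·dn v + sn v·cn u·dn u)/D = 0.5863153043944078/0.9760185826040805 = 0.6007214563785054
cn(u+v) = (cn u·cn v − sn u·sn v·dn u·dn v)/D = -0.7802862535130112/0.9760185826040805 = -0.7994583990718263
dn(u+v) = (dn u·dn v − m·sn u·sn v·cn u·cn v)/D = 0.9502045123232123/0.9760185826040805 = 0.973551661063671

sn(u+v)=0.60072146 cn(u+v)=-0.79945840 dn(u+v)=0.97355166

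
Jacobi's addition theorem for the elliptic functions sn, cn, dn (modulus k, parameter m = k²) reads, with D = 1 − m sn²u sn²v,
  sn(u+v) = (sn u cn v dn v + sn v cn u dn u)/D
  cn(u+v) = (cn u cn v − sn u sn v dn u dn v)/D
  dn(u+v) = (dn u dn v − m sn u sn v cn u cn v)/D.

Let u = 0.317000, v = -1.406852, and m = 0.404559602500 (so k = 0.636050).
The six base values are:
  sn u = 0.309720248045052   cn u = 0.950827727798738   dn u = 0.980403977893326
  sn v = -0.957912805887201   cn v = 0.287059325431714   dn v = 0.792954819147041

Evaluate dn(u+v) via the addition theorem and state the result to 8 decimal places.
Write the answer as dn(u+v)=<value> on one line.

m = k² = 0.4045596025
D = 1 − m·sn²u·sn²v = 0.9643898609855316
dn(u+v) = (dn u·dn v − m·sn u·sn v·cn u·cn v)/D = 0.810176639545683/0.9643898609855316 = 0.8400924484188846

dn(u+v)=0.84009245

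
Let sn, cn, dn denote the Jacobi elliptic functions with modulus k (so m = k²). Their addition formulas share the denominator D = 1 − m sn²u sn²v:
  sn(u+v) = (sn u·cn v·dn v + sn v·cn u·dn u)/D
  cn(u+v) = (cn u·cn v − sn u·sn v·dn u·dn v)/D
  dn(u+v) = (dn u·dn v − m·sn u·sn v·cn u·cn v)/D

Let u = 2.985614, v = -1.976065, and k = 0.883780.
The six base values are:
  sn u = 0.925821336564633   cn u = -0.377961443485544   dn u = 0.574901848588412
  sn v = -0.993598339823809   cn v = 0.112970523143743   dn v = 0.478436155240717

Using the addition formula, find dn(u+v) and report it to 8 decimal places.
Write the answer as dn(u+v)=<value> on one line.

m = k² = 0.7810670884
D = 1 − m·sn²u·sn²v = 0.3390563666599032
dn(u+v) = (dn u·dn v − m·sn u·sn v·cn u·cn v)/D = 0.2443749840481465/0.3390563666599032 = 0.7207503178764119

dn(u+v)=0.72075032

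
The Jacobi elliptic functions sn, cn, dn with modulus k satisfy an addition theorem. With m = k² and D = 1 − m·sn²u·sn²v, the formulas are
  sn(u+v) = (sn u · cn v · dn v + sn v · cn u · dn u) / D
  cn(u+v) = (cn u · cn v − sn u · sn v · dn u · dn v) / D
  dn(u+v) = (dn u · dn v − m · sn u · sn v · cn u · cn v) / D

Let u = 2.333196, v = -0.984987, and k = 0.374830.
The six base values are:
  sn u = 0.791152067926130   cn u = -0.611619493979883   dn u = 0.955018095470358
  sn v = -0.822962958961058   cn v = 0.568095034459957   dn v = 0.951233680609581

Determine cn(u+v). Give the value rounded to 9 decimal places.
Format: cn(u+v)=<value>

cn(u+v)=0.259474778

m = k² = 0.1404975289
D = 1 − m·sn²u·sn²v = 0.9404407530958984
cn(u+v) = (cn u·cn v − sn u·sn v·dn u·dn v)/D = 0.2440206560437505/0.9404407530958984 = 0.2594747784381344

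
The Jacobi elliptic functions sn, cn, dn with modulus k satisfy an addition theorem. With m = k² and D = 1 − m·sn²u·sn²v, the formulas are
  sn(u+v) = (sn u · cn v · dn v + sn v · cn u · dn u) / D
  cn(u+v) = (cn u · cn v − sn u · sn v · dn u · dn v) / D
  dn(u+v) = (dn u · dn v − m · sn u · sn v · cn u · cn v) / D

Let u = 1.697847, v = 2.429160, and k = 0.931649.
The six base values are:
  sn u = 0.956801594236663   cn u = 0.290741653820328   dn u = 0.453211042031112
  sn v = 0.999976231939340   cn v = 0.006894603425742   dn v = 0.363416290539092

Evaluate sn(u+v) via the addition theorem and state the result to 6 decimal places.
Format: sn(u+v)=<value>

m = k² = 0.867969859201
D = 1 − m·sn²u·sn²v = 0.2054380203602224
sn(u+v) = (sn u·cn v·dn v + sn v·cn u·dn u)/D = 0.1341615688282617/0.2054380203602224 = 0.6530513124737965

sn(u+v)=0.653051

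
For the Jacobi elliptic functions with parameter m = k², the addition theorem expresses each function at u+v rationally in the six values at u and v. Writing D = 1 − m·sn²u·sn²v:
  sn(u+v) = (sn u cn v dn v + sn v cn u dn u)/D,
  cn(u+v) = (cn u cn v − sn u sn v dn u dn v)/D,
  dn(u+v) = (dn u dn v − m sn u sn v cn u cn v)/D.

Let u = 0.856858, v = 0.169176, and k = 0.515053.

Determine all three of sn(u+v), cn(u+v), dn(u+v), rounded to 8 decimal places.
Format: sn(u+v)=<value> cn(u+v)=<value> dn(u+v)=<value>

sn(u+v)=0.83465714 cn(u+v)=0.55076989 dn(u+v)=0.90288000

sn u = 0.7399236320776672, cn u = 0.6726908790023788, dn u = 0.9245338698666743
sn v = 0.1681604281559979, cn v = 0.9857596412931458, dn v = 0.9962421604965656
m = k² = 0.265279592809
D = 1 − m·sn²u·sn²v = 0.9958929948475745
sn(u+v) = (sn u·cn v·dn v + sn v·cn u·dn u)/D = 0.8312291940356112/0.9958929948475745 = 0.8346571351903467
cn(u+v) = (cn u·cn v − sn u·sn v·dn u·dn v)/D = 0.5485078706539946/0.9958929948475745 = 0.5507698854111791
dn(u+v) = (dn u·dn v − m·sn u·sn v·cn u·cn v)/D = 0.8991718700725962/0.9958929948475745 = 0.9028800028965142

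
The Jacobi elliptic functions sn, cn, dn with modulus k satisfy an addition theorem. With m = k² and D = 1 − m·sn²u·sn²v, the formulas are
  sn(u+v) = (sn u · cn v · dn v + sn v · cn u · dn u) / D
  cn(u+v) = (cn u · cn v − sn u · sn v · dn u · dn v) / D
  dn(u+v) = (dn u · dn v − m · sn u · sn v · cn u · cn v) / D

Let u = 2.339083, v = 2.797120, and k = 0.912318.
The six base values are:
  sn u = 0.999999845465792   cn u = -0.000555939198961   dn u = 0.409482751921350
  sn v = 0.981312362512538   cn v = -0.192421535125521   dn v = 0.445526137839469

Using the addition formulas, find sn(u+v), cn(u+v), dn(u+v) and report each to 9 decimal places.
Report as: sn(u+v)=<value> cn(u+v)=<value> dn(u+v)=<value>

sn(u+v)=-0.433022135 cn(u+v)=-0.901383287 dn(u+v)=0.918657948

m = k² = 0.832324133124
D = 1 − m·sn²u·sn²v = 0.1984937872184673
sn(u+v) = (sn u·cn v·dn v + sn v·cn u·dn u)/D = -0.08595220345247133/0.1984937872184673 = -0.4330221346317009
cn(u+v) = (cn u·cn v − sn u·sn v·dn u·dn v)/D = -0.1789189824641174/0.1984937872184673 = -0.9013832874637765
dn(u+v) = (dn u·dn v − m·sn u·sn v·cn u·cn v)/D = 0.1823478952884575/0.1984937872184673 = 0.9186579481591571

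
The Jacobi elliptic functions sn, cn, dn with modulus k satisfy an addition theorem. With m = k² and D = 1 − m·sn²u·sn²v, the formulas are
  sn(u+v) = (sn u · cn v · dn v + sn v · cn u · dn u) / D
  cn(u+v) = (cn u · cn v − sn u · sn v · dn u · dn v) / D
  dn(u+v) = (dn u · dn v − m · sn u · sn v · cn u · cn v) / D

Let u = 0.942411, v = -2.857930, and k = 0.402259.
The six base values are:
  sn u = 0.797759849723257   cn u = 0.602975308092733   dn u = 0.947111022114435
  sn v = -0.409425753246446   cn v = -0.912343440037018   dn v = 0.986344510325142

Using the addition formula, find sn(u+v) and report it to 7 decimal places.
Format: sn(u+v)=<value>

m = k² = 0.161812303081
D = 1 − m·sn²u·sn²v = 0.9827374001876867
sn(u+v) = (sn u·cn v·dn v + sn v·cn u·dn u)/D = -0.9517088036756409/0.9827374001876867 = -0.9684263603826211

sn(u+v)=-0.9684264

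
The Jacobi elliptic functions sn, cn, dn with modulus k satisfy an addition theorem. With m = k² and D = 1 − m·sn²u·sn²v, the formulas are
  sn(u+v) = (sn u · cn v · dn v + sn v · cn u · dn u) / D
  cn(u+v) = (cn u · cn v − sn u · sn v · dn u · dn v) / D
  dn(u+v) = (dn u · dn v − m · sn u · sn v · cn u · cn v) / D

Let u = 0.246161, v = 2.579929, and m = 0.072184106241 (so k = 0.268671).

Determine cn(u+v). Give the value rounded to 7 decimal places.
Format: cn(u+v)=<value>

cn(u+v)=-0.9308715

sn u = 0.2435105771114975, cn u = 0.9698982414845515, dn u = 0.9978575399797698
sn v = 0.5795035117370712, cn v = -0.8149697416986732, dn v = 0.9878050524260666
m = k² = 0.072184106241
D = 1 − m·sn²u·sn²v = 0.9985625611196076
cn(u+v) = (cn u·cn v − sn u·sn v·dn u·dn v)/D = -0.9295334142261696/0.9985625611196076 = -0.9308714850914888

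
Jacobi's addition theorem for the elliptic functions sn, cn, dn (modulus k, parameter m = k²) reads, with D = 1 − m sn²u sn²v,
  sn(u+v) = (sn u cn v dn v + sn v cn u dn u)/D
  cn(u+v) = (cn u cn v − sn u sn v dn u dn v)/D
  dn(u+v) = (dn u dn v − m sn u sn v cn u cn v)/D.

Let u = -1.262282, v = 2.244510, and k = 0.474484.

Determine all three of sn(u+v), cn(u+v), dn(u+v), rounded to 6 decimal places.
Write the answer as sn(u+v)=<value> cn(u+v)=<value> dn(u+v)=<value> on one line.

sn(u+v)=0.815172 cn(u+v)=0.579218 dn(u+v)=0.922169

sn u = -0.9347129329599196, cn u = 0.3554036197866657, dn u = 0.8962712391415274
sn v = 0.8730411759837395, cn v = -0.4876464959752394, dn v = 0.9101658370934972
m = k² = 0.225135066256
D = 1 − m·sn²u·sn²v = 0.8500767105830606
sn(u+v) = (sn u·cn v·dn v + sn v·cn u·dn u)/D = 0.6929590502317607/0.8500767105830606 = 0.8151723739807738
cn(u+v) = (cn u·cn v − sn u·sn v·dn u·dn v)/D = 0.4923801057898387/0.8500767105830606 = 0.5792184395360263
dn(u+v) = (dn u·dn v − m·sn u·sn v·cn u·cn v)/D = 0.7839147280890381/0.8500767105830606 = 0.9221693975727878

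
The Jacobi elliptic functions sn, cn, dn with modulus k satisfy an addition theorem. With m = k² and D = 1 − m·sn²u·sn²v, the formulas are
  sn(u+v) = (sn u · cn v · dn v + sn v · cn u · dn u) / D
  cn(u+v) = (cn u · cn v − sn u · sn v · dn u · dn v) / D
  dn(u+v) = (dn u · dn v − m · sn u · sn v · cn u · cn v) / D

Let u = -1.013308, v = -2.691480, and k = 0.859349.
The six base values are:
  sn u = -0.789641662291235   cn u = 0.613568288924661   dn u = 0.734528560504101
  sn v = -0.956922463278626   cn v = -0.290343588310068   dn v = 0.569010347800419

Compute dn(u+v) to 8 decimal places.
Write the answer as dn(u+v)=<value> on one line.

dn(u+v)=0.89454978

m = k² = 0.738480703801
D = 1 − m·sn²u·sn²v = 0.578349364598341
dn(u+v) = (dn u·dn v − m·sn u·sn v·cn u·cn v)/D = 0.5173622978874017/0.578349364598341 = 0.8945497817685088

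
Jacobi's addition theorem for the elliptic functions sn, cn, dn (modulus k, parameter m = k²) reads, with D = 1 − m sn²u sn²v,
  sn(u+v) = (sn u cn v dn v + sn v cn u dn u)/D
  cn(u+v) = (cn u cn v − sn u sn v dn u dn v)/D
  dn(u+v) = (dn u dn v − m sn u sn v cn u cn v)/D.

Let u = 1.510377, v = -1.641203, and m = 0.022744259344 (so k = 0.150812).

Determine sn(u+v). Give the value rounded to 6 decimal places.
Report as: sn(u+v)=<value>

sn(u+v)=-0.130445

sn u = 0.9976428808799524, cn u = 0.06861983845469938, dn u = 0.9886166274880255
sn v = -0.9981608682381613, cn v = -0.06062079773510066, dn v = 0.9886047355263918
m = k² = 0.022744259344
D = 1 − m·sn²u·sn²v = 0.9774460250318111
sn(u+v) = (sn u·cn v·dn v + sn v·cn u·dn u)/D = -0.1275026944848623/0.9774460250318111 = -0.1304447419290622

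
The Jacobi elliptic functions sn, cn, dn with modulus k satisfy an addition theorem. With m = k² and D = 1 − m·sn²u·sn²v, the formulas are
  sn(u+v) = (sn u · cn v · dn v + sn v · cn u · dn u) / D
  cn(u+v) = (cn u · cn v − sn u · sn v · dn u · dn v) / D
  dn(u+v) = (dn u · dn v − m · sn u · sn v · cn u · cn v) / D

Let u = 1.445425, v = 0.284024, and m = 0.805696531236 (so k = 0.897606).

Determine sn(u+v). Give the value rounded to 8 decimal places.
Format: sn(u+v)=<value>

sn u = 0.9223110937259536, cn u = 0.386448245422379, dn u = 0.5609171049695699
sn v = 0.2773220634813883, cn v = 0.960777015288368, dn v = 0.9685225203142708
m = k² = 0.805696531236
D = 1 − m·sn²u·sn²v = 0.9472897343738748
sn(u+v) = (sn u·cn v·dn v + sn v·cn u·dn u)/D = 0.9183558305274396/0.9472897343738748 = 0.9694561201324962

sn(u+v)=0.96945612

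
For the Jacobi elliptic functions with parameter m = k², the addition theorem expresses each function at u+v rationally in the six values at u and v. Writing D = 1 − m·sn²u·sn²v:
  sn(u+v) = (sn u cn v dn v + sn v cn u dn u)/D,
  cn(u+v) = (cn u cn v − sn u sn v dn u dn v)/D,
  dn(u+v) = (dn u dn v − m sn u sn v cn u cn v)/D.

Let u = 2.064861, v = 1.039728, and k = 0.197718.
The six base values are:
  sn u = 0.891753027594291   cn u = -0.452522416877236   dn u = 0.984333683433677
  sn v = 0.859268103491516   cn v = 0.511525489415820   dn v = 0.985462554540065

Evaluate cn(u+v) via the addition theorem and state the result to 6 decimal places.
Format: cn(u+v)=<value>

cn(u+v)=-0.997662

m = k² = 0.039092407524
D = 1 − m·sn²u·sn²v = 0.9770470249746338
cn(u+v) = (cn u·cn v − sn u·sn v·dn u·dn v)/D = -0.9747624151257064/0.9770470249746338 = -0.9976617196608456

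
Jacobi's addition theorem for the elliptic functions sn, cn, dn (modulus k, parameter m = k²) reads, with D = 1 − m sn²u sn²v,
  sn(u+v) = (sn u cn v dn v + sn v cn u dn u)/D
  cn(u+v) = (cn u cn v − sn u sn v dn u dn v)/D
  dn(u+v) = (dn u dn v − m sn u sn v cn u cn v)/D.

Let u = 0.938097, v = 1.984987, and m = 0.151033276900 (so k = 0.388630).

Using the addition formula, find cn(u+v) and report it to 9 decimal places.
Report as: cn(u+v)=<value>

cn(u+v)=-0.940272745

sn u = 0.7960383881896874, cn u = 0.6052461354923008, dn u = 0.950943567596826
sn v = 0.9483639266581665, cn v = -0.3171842723299878, dn v = 0.9296029024297787
m = k² = 0.1510332769
D = 1 − m·sn²u·sn²v = 0.913922286766379
cn(u+v) = (cn u·cn v − sn u·sn v·dn u·dn v)/D = -0.8593362169086311/0.913922286766379 = -0.9402727445777876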